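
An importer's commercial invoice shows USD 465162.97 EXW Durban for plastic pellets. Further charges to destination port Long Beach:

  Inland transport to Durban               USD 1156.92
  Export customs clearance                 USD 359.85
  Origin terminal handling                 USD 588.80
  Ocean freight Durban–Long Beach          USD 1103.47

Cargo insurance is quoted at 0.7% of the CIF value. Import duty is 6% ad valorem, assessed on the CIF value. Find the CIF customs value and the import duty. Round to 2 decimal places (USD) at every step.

Let C be the CIF value. C = EXW price + pre-shipment costs + freight + 0.7% × C
C − 0.7% × C = 465162.97 + 1156.92 + 359.85 + 588.80 + 1103.47
0.993 × C = 468372.01
C = 468372.01 / 0.993 = 471673.73
Insurance premium = 0.7% × 471673.73 = 3301.72
Import duty = 471673.73 × 6% = 28300.42

CIF value: USD 471673.73; import duty: USD 28300.42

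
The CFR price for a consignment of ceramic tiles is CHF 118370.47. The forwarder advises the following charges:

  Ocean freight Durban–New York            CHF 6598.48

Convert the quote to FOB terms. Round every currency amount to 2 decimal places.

FOB price: CHF 111771.99

From CFR to FOB, the seller no longer bears: freight.
FOB price = 118370.47 − 6598.48 = 111771.99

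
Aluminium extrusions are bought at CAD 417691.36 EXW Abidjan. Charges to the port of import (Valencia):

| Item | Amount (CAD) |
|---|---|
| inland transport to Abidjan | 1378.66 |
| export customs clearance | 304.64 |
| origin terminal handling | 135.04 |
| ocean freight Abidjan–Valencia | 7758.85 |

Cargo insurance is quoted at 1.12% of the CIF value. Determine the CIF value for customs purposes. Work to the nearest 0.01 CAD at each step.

CIF value: CAD 432108.16

Let C be the CIF value. C = EXW price + pre-shipment costs + freight + 1.12% × C
C − 1.12% × C = 417691.36 + 1378.66 + 304.64 + 135.04 + 7758.85
0.9888 × C = 427268.55
C = 427268.55 / 0.9888 = 432108.16
Insurance premium = 1.12% × 432108.16 = 4839.61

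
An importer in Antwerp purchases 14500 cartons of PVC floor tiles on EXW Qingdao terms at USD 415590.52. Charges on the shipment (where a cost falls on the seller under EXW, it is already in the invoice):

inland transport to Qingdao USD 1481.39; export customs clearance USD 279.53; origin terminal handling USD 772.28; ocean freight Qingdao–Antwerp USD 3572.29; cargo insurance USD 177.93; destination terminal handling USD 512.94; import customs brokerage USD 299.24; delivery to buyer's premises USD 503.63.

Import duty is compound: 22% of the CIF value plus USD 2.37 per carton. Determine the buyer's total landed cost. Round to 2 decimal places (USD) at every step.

EXW: the seller makes goods available at their premises; the buyer bears all onward costs.
CIF value = EXW price + inland to port + export clearance + origin terminal + freight + insurance = 415590.52 + 1481.39 + 279.53 + 772.28 + 3572.29 + 177.93 = 421873.94
Ad valorem component: 421873.94 × 22% = 92812.27
Specific component: 14500 × 2.37 = 34365.00
Import duty = 92812.27 + 34365.00 = 127177.27
Buyer bears: inland to port 1481.39 + export clearance 279.53 + origin terminal 772.28 + freight 3572.29 + insurance 177.93 + destination terminal 512.94 + brokerage 299.24 + delivery 503.63 + duty 127177.27 = 134776.50
Landed cost = invoice 415590.52 + 134776.50 = 550367.02

Total landed cost: USD 550367.02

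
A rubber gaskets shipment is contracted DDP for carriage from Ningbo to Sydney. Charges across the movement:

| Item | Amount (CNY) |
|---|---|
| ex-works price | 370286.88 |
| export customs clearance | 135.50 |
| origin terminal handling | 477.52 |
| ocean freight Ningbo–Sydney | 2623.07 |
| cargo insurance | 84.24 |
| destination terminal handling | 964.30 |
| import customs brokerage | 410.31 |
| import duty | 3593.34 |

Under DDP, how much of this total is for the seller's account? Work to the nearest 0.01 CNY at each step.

Seller's account: CNY 378575.16

DDP: the seller bears all costs including import duty.
Seller's account: goods 370286.88 + export clearance 135.50 + origin terminal 477.52 + freight 2623.07 + insurance 84.24 + destination terminal 964.30 + brokerage 410.31 + duty 3593.34 = 378575.16
Buyer's account: 0.00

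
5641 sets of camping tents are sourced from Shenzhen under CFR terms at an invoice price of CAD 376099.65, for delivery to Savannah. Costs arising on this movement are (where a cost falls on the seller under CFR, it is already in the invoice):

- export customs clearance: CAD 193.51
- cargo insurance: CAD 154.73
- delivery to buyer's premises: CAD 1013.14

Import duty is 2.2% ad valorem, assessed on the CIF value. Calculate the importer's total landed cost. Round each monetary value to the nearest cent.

Total landed cost: CAD 385545.12

CFR: the seller pays costs through ocean freight to the destination port, but not insurance.
Already in the invoice (seller's account under CFR): export clearance — exclude.
CIF value = CFR price + insurance = 376099.65 + 154.73 = 376254.38
Import duty = 376254.38 × 2.2% = 8277.60
Buyer bears: insurance 154.73 + delivery 1013.14 + duty 8277.60 = 9445.47
Landed cost = invoice 376099.65 + 9445.47 = 385545.12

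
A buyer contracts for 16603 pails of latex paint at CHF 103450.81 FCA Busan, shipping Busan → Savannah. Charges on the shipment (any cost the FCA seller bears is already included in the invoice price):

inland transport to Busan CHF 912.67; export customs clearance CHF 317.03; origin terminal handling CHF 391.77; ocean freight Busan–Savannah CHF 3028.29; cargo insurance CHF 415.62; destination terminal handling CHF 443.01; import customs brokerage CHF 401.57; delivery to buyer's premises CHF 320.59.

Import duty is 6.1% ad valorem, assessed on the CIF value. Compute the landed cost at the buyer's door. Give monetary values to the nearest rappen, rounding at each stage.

Total landed cost: CHF 114996.14

FCA: the seller delivers export-cleared goods to the carrier; the buyer bears costs from that point.
Already in the invoice (seller's account under FCA): inland to port, export clearance — exclude.
CIF value = FCA price + origin terminal + freight + insurance = 103450.81 + 391.77 + 3028.29 + 415.62 = 107286.49
Import duty = 107286.49 × 6.1% = 6544.48
Buyer bears: origin terminal 391.77 + freight 3028.29 + insurance 415.62 + destination terminal 443.01 + brokerage 401.57 + delivery 320.59 + duty 6544.48 = 11545.33
Landed cost = invoice 103450.81 + 11545.33 = 114996.14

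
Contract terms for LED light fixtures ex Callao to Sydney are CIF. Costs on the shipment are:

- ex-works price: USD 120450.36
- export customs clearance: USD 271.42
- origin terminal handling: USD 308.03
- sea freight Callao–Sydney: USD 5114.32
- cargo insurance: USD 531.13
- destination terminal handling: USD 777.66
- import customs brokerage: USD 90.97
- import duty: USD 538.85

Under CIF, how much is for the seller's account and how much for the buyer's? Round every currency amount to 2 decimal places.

CIF: the seller pays costs through ocean freight and marine insurance to the destination port.
Seller's account: goods 120450.36 + export clearance 271.42 + origin terminal 308.03 + freight 5114.32 + insurance 531.13 = 126675.26
Buyer's account: destination terminal 777.66 + brokerage 90.97 + duty 538.85 = 1407.48

Seller: USD 126675.26; buyer: USD 1407.48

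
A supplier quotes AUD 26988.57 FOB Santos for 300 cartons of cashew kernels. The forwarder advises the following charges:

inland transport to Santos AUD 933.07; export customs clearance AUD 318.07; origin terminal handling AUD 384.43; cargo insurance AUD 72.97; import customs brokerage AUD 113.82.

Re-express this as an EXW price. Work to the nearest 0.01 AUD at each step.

EXW price: AUD 25353.00

Not relevant to the conversion: brokerage, insurance — on the buyer under both terms; not part of either seller's price.
From FOB to EXW, the seller no longer bears: inland to port, export clearance, origin terminal.
EXW price = 26988.57 − 933.07 − 318.07 − 384.43 = 25353.00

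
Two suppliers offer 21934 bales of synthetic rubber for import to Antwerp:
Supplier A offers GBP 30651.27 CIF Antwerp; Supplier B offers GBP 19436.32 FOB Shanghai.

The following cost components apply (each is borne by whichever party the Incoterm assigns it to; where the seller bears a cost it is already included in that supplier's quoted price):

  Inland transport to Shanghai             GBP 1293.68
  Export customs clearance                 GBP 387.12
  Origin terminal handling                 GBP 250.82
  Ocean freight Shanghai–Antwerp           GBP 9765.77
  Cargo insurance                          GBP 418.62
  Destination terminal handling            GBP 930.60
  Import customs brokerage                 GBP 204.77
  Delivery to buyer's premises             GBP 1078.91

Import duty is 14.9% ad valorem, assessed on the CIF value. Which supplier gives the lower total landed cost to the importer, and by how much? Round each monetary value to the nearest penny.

Supplier A (CIF):
The CIF price already equals the CIF value: 30651.27
Import duty = 30651.27 × 14.9% = 4567.04
Buyer bears (A): 930.60 + 204.77 + 1078.91 = 2214.28
Landed cost (A) = invoice 30651.27 + 2214.28 + duty 4567.04 = 37432.59
Supplier B (FOB):
CIF value = FOB price + freight + insurance = 19436.32 + 9765.77 + 418.62 = 29620.71
Import duty = 29620.71 × 14.9% = 4413.49
Buyer bears (B): 9765.77 + 418.62 + 930.60 + 204.77 + 1078.91 = 12398.67
Landed cost (B) = invoice 19436.32 + 12398.67 + duty 4413.49 = 36248.48
Difference = |37432.59 − 36248.48| = 1184.11

Supplier B is cheaper by GBP 1184.11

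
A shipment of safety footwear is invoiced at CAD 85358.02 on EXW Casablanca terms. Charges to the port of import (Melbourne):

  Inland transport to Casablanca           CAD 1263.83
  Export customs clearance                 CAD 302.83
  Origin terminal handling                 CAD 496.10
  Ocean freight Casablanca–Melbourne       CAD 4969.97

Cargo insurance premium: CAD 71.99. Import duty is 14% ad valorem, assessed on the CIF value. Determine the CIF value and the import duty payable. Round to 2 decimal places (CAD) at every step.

CIF = EXW price + pre-shipment costs + freight + insurance
CIF = 85358.02 + 1263.83 + 302.83 + 496.10 + 4969.97 + 71.99 = 92462.74
Import duty = 92462.74 × 14% = 12944.78

CIF value: CAD 92462.74; import duty: CAD 12944.78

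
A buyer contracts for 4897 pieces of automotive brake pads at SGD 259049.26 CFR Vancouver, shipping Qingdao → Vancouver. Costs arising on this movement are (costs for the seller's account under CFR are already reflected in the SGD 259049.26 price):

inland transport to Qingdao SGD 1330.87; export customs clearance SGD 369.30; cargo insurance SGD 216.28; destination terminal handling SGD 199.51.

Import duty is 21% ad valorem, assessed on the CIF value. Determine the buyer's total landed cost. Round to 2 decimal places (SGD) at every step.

Total landed cost: SGD 313910.81

CFR: the seller pays costs through ocean freight to the destination port, but not insurance.
Already in the invoice (seller's account under CFR): inland to port, export clearance — exclude.
CIF value = CFR price + insurance = 259049.26 + 216.28 = 259265.54
Import duty = 259265.54 × 21% = 54445.76
Buyer bears: insurance 216.28 + destination terminal 199.51 + duty 54445.76 = 54861.55
Landed cost = invoice 259049.26 + 54861.55 = 313910.81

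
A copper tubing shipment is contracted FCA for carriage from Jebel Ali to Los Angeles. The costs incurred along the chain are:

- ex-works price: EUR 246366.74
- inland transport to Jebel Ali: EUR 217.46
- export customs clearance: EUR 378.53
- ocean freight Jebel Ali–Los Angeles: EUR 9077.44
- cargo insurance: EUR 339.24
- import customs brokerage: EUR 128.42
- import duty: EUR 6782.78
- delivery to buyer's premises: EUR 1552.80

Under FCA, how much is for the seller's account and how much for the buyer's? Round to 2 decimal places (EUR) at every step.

Seller: EUR 246962.73; buyer: EUR 17880.68

FCA: the seller delivers export-cleared goods to the carrier; the buyer bears costs from that point.
Seller's account: goods 246366.74 + inland to port 217.46 + export clearance 378.53 = 246962.73
Buyer's account: freight 9077.44 + insurance 339.24 + brokerage 128.42 + duty 6782.78 + delivery 1552.80 = 17880.68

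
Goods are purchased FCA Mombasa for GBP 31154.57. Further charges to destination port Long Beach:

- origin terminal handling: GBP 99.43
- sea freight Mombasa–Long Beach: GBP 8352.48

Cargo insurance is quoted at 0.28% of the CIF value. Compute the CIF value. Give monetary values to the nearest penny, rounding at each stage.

CIF value: GBP 39717.69

Let C be the CIF value. C = FCA price + pre-shipment costs + freight + 0.28% × C
C − 0.28% × C = 31154.57 + 99.43 + 8352.48
0.9972 × C = 39606.48
C = 39606.48 / 0.9972 = 39717.69
Insurance premium = 0.28% × 39717.69 = 111.21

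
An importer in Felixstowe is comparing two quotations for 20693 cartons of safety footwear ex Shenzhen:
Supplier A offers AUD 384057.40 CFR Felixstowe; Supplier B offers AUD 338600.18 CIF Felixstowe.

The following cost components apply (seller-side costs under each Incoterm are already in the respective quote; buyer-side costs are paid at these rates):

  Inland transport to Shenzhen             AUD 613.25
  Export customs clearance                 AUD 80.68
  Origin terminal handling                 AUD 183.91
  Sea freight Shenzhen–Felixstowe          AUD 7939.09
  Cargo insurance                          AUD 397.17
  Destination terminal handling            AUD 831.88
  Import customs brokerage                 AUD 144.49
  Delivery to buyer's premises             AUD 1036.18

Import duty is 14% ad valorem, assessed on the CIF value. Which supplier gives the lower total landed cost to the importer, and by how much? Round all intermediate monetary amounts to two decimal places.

Supplier B is cheaper by AUD 52274.00

Supplier A (CFR):
CIF value = CFR price + insurance = 384057.40 + 397.17 = 384454.57
Import duty = 384454.57 × 14% = 53823.64
Buyer bears (A): 397.17 + 831.88 + 144.49 + 1036.18 = 2409.72
Landed cost (A) = invoice 384057.40 + 2409.72 + duty 53823.64 = 440290.76
Supplier B (CIF):
The CIF price already equals the CIF value: 338600.18
Import duty = 338600.18 × 14% = 47404.03
Buyer bears (B): 831.88 + 144.49 + 1036.18 = 2012.55
Landed cost (B) = invoice 338600.18 + 2012.55 + duty 47404.03 = 388016.76
Difference = |440290.76 − 388016.76| = 52274.00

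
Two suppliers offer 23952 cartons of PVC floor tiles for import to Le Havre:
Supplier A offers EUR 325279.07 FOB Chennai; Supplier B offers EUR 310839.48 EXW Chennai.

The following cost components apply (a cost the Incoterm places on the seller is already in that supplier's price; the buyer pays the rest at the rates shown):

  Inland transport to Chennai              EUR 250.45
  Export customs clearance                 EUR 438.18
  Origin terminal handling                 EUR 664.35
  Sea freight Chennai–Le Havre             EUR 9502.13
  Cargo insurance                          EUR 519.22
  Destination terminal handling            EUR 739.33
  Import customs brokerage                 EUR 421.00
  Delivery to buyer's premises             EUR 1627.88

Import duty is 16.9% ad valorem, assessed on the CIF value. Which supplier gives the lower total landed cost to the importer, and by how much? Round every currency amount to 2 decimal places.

Supplier B is cheaper by EUR 15298.25

Supplier A (FOB):
CIF value = FOB price + freight + insurance = 325279.07 + 9502.13 + 519.22 = 335300.42
Import duty = 335300.42 × 16.9% = 56665.77
Buyer bears (A): 9502.13 + 519.22 + 739.33 + 421.00 + 1627.88 = 12809.56
Landed cost (A) = invoice 325279.07 + 12809.56 + duty 56665.77 = 394754.40
Supplier B (EXW):
CIF value = EXW price + inland to port + export clearance + origin terminal + freight + insurance = 310839.48 + 250.45 + 438.18 + 664.35 + 9502.13 + 519.22 = 322213.81
Import duty = 322213.81 × 16.9% = 54454.13
Buyer bears (B): 250.45 + 438.18 + 664.35 + 9502.13 + 519.22 + 739.33 + 421.00 + 1627.88 = 14162.54
Landed cost (B) = invoice 310839.48 + 14162.54 + duty 54454.13 = 379456.15
Difference = |394754.40 − 379456.15| = 15298.25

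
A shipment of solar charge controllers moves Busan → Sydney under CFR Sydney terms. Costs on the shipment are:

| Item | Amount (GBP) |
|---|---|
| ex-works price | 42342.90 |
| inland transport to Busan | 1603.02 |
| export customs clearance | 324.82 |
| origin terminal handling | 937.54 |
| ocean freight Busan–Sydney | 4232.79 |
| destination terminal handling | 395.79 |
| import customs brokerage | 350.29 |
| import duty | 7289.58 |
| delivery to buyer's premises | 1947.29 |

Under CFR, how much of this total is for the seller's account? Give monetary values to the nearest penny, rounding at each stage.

CFR: the seller pays costs through ocean freight to the destination port, but not insurance.
Seller's account: goods 42342.90 + inland to port 1603.02 + export clearance 324.82 + origin terminal 937.54 + freight 4232.79 = 49441.07
Buyer's account: destination terminal 395.79 + brokerage 350.29 + duty 7289.58 + delivery 1947.29 = 9982.95

Seller's account: GBP 49441.07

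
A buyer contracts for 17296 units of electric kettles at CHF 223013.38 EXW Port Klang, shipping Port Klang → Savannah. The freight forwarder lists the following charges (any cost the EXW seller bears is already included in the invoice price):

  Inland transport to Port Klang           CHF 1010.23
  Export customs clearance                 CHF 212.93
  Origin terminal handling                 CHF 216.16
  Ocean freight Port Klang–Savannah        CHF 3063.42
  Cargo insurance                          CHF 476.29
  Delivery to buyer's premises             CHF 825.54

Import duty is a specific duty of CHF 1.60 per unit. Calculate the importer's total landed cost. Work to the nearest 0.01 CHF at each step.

EXW: the seller makes goods available at their premises; the buyer bears all onward costs.
CIF value = EXW price + inland to port + export clearance + origin terminal + freight + insurance = 223013.38 + 1010.23 + 212.93 + 216.16 + 3063.42 + 476.29 = 227992.41
Import duty = 17296 × 1.60 = 27673.60
Buyer bears: inland to port 1010.23 + export clearance 212.93 + origin terminal 216.16 + freight 3063.42 + insurance 476.29 + delivery 825.54 + duty 27673.60 = 33478.17
Landed cost = invoice 223013.38 + 33478.17 = 256491.55

Total landed cost: CHF 256491.55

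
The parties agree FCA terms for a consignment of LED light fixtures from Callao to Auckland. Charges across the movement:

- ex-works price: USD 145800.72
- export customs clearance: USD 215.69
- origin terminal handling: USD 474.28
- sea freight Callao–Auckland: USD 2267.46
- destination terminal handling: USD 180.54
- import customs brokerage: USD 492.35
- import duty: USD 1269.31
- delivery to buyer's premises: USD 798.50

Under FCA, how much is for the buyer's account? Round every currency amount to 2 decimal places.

Buyer's account: USD 5482.44

FCA: the seller delivers export-cleared goods to the carrier; the buyer bears costs from that point.
Seller's account: goods 145800.72 + export clearance 215.69 = 146016.41
Buyer's account: origin terminal 474.28 + freight 2267.46 + destination terminal 180.54 + brokerage 492.35 + duty 1269.31 + delivery 798.50 = 5482.44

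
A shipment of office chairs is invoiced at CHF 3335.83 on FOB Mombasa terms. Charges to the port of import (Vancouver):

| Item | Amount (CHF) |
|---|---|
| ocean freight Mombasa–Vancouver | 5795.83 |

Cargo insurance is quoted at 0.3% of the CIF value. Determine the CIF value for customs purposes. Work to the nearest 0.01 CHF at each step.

CIF value: CHF 9159.14

Let C be the CIF value. C = FOB price + freight + 0.3% × C
C − 0.3% × C = 3335.83 + 5795.83
0.997 × C = 9131.66
C = 9131.66 / 0.997 = 9159.14
Insurance premium = 0.3% × 9159.14 = 27.48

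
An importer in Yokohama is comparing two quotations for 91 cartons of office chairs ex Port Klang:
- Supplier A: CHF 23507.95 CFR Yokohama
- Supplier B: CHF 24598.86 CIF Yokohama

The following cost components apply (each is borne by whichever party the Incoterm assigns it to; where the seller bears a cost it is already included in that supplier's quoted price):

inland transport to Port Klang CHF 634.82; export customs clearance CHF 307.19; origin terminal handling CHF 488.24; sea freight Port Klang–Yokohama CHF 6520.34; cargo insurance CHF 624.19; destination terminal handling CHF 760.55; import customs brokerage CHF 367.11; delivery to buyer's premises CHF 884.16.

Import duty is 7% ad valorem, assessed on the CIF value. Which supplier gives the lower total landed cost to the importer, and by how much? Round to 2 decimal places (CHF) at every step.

Supplier A (CFR):
CIF value = CFR price + insurance = 23507.95 + 624.19 = 24132.14
Import duty = 24132.14 × 7% = 1689.25
Buyer bears (A): 624.19 + 760.55 + 367.11 + 884.16 = 2636.01
Landed cost (A) = invoice 23507.95 + 2636.01 + duty 1689.25 = 27833.21
Supplier B (CIF):
The CIF price already equals the CIF value: 24598.86
Import duty = 24598.86 × 7% = 1721.92
Buyer bears (B): 760.55 + 367.11 + 884.16 = 2011.82
Landed cost (B) = invoice 24598.86 + 2011.82 + duty 1721.92 = 28332.60
Difference = |27833.21 − 28332.60| = 499.39

Supplier A is cheaper by CHF 499.39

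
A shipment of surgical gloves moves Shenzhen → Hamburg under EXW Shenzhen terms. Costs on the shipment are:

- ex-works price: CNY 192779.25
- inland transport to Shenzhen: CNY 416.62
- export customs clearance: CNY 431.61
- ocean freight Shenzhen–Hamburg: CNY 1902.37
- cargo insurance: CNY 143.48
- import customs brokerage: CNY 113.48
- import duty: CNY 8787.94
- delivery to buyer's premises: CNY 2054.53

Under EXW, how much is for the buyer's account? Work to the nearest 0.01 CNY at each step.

Buyer's account: CNY 13850.03

EXW: the seller makes goods available at their premises; the buyer bears all onward costs.
Seller's account: goods 192779.25 = 192779.25
Buyer's account: inland to port 416.62 + export clearance 431.61 + freight 1902.37 + insurance 143.48 + brokerage 113.48 + duty 8787.94 + delivery 2054.53 = 13850.03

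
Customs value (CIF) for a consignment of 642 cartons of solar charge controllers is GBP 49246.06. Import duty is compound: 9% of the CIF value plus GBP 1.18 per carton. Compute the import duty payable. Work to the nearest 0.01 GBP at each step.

Import duty: GBP 5189.71

Ad valorem component: 49246.06 × 9% = 4432.15
Specific component: 642 × 1.18 = 757.56
Import duty = 4432.15 + 757.56 = 5189.71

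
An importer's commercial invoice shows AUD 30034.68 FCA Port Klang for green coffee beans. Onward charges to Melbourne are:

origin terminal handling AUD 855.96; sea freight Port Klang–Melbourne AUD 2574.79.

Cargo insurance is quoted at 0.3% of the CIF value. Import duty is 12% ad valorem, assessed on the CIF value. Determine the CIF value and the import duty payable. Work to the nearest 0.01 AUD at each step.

CIF value: AUD 33566.13; import duty: AUD 4027.94

Let C be the CIF value. C = FCA price + pre-shipment costs + freight + 0.3% × C
C − 0.3% × C = 30034.68 + 855.96 + 2574.79
0.997 × C = 33465.43
C = 33465.43 / 0.997 = 33566.13
Insurance premium = 0.3% × 33566.13 = 100.70
Import duty = 33566.13 × 12% = 4027.94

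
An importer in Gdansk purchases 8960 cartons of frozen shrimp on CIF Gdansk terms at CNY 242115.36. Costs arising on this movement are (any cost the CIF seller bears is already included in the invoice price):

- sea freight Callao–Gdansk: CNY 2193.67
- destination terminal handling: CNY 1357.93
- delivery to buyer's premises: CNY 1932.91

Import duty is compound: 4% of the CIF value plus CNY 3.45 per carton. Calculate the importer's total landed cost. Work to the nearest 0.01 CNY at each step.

CIF: the seller pays costs through ocean freight and marine insurance to the destination port.
Already in the invoice (seller's account under CIF): freight — exclude.
The CIF price already equals the CIF value: 242115.36
Ad valorem component: 242115.36 × 4% = 9684.61
Specific component: 8960 × 3.45 = 30912.00
Import duty = 9684.61 + 30912.00 = 40596.61
Buyer bears: destination terminal 1357.93 + delivery 1932.91 + duty 40596.61 = 43887.45
Landed cost = invoice 242115.36 + 43887.45 = 286002.81

Total landed cost: CNY 286002.81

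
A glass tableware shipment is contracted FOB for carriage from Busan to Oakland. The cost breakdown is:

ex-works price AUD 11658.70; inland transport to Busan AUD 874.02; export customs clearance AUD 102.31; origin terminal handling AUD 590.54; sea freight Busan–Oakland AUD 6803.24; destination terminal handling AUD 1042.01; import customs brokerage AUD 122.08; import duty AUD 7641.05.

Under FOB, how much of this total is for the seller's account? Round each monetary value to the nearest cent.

Seller's account: AUD 13225.57

FOB: the seller bears costs until goods are on board at the origin port; the buyer bears freight, insurance and all costs thereafter.
Seller's account: goods 11658.70 + inland to port 874.02 + export clearance 102.31 + origin terminal 590.54 = 13225.57
Buyer's account: freight 6803.24 + destination terminal 1042.01 + brokerage 122.08 + duty 7641.05 = 15608.38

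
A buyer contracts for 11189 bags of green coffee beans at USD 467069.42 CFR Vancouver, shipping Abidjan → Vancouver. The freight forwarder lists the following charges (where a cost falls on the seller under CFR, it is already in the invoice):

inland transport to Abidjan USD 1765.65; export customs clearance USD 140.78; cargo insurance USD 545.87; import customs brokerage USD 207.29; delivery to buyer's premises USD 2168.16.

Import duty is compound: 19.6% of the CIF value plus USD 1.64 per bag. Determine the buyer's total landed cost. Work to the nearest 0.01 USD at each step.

CFR: the seller pays costs through ocean freight to the destination port, but not insurance.
Already in the invoice (seller's account under CFR): inland to port, export clearance — exclude.
CIF value = CFR price + insurance = 467069.42 + 545.87 = 467615.29
Ad valorem component: 467615.29 × 19.6% = 91652.60
Specific component: 11189 × 1.64 = 18349.96
Import duty = 91652.60 + 18349.96 = 110002.56
Buyer bears: insurance 545.87 + brokerage 207.29 + delivery 2168.16 + duty 110002.56 = 112923.88
Landed cost = invoice 467069.42 + 112923.88 = 579993.30

Total landed cost: USD 579993.30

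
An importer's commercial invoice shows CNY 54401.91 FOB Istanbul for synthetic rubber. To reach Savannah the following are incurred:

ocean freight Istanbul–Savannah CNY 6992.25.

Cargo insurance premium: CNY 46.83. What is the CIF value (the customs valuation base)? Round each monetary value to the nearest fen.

CIF value: CNY 61440.99

CIF = FOB price + freight + insurance
CIF = 54401.91 + 6992.25 + 46.83 = 61440.99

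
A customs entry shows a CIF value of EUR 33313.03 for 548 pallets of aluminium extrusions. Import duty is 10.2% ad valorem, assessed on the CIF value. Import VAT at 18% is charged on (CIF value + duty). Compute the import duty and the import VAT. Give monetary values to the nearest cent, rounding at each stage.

Import duty = 33313.03 × 10.2% = 3397.93
VAT base = CIF + duty = 33313.03 + 3397.93 = 36710.96
Import VAT = 36710.96 × 18% = 6607.97

Import duty: EUR 3397.93; import VAT: EUR 6607.97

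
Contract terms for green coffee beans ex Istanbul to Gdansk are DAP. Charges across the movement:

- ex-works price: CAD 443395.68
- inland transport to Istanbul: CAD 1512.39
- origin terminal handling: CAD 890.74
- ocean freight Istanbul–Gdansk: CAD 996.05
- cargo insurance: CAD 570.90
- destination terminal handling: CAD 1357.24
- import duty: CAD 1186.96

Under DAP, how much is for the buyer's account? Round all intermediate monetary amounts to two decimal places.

DAP: the seller bears all costs to the named destination except import duty and clearance.
Seller's account: goods 443395.68 + inland to port 1512.39 + origin terminal 890.74 + freight 996.05 + insurance 570.90 + destination terminal 1357.24 = 448723.00
Buyer's account: duty 1186.96 = 1186.96

Buyer's account: CAD 1186.96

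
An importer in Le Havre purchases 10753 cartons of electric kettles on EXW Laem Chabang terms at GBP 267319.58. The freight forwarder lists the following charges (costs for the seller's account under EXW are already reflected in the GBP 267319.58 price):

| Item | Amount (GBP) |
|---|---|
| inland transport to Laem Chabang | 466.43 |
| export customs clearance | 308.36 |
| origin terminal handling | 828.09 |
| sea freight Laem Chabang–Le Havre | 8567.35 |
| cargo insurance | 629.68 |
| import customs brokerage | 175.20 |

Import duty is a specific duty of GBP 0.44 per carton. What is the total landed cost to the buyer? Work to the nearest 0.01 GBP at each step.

Total landed cost: GBP 283026.01

EXW: the seller makes goods available at their premises; the buyer bears all onward costs.
CIF value = EXW price + inland to port + export clearance + origin terminal + freight + insurance = 267319.58 + 466.43 + 308.36 + 828.09 + 8567.35 + 629.68 = 278119.49
Import duty = 10753 × 0.44 = 4731.32
Buyer bears: inland to port 466.43 + export clearance 308.36 + origin terminal 828.09 + freight 8567.35 + insurance 629.68 + brokerage 175.20 + duty 4731.32 = 15706.43
Landed cost = invoice 267319.58 + 15706.43 = 283026.01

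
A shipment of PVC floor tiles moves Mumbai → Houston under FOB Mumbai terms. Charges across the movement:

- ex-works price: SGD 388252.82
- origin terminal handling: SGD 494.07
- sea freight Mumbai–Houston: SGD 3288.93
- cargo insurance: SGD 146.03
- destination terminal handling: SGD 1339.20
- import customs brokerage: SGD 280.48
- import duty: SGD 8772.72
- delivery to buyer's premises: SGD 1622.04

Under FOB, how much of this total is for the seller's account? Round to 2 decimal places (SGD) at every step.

FOB: the seller bears costs until goods are on board at the origin port; the buyer bears freight, insurance and all costs thereafter.
Seller's account: goods 388252.82 + origin terminal 494.07 = 388746.89
Buyer's account: freight 3288.93 + insurance 146.03 + destination terminal 1339.20 + brokerage 280.48 + duty 8772.72 + delivery 1622.04 = 15449.40

Seller's account: SGD 388746.89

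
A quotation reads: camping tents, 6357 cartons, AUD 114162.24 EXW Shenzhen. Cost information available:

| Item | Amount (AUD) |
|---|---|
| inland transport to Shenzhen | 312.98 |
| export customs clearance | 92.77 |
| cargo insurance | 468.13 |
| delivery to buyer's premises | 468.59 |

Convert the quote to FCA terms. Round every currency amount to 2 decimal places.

FCA price: AUD 114567.99

Not relevant to the conversion: delivery, insurance — on the buyer under both terms; not part of either seller's price.
From EXW to FCA, the seller additionally bears: inland to port, export clearance.
FCA price = 114162.24 + 312.98 + 92.77 = 114567.99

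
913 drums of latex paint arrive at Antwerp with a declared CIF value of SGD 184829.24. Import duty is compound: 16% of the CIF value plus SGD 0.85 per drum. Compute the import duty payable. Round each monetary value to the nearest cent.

Import duty: SGD 30348.73

Ad valorem component: 184829.24 × 16% = 29572.68
Specific component: 913 × 0.85 = 776.05
Import duty = 29572.68 + 776.05 = 30348.73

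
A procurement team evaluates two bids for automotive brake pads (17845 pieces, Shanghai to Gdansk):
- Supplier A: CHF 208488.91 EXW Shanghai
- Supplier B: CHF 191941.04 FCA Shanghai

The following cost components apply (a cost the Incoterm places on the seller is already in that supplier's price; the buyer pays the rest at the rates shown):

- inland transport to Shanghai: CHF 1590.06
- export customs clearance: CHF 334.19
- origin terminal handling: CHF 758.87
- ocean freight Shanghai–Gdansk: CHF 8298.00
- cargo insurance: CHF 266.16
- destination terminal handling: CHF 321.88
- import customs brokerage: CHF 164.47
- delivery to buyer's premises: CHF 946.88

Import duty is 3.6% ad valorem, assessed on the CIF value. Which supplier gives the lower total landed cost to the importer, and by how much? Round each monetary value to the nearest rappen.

Supplier A (EXW):
CIF value = EXW price + inland to port + export clearance + origin terminal + freight + insurance = 208488.91 + 1590.06 + 334.19 + 758.87 + 8298.00 + 266.16 = 219736.19
Import duty = 219736.19 × 3.6% = 7910.50
Buyer bears (A): 1590.06 + 334.19 + 758.87 + 8298.00 + 266.16 + 321.88 + 164.47 + 946.88 = 12680.51
Landed cost (A) = invoice 208488.91 + 12680.51 + duty 7910.50 = 229079.92
Supplier B (FCA):
CIF value = FCA price + origin terminal + freight + insurance = 191941.04 + 758.87 + 8298.00 + 266.16 = 201264.07
Import duty = 201264.07 × 3.6% = 7245.51
Buyer bears (B): 758.87 + 8298.00 + 266.16 + 321.88 + 164.47 + 946.88 = 10756.26
Landed cost (B) = invoice 191941.04 + 10756.26 + duty 7245.51 = 209942.81
Difference = |229079.92 − 209942.81| = 19137.11

Supplier B is cheaper by CHF 19137.11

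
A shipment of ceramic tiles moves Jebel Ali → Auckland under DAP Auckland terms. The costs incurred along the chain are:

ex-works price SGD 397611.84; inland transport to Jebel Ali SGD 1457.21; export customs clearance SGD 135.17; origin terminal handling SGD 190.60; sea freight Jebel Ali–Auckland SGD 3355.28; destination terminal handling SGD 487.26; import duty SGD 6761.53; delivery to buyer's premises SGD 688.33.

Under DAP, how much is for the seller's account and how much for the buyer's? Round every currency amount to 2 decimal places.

Seller: SGD 403925.69; buyer: SGD 6761.53

DAP: the seller bears all costs to the named destination except import duty and clearance.
Seller's account: goods 397611.84 + inland to port 1457.21 + export clearance 135.17 + origin terminal 190.60 + freight 3355.28 + destination terminal 487.26 + delivery 688.33 = 403925.69
Buyer's account: duty 6761.53 = 6761.53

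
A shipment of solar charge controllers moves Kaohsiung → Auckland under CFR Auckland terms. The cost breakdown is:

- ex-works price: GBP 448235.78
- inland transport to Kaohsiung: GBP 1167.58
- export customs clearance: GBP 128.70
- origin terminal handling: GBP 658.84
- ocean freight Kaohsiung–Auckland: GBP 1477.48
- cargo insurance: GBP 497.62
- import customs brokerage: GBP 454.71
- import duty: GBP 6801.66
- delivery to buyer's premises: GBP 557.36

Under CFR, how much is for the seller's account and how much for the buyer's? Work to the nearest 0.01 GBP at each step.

CFR: the seller pays costs through ocean freight to the destination port, but not insurance.
Seller's account: goods 448235.78 + inland to port 1167.58 + export clearance 128.70 + origin terminal 658.84 + freight 1477.48 = 451668.38
Buyer's account: insurance 497.62 + brokerage 454.71 + duty 6801.66 + delivery 557.36 = 8311.35

Seller: GBP 451668.38; buyer: GBP 8311.35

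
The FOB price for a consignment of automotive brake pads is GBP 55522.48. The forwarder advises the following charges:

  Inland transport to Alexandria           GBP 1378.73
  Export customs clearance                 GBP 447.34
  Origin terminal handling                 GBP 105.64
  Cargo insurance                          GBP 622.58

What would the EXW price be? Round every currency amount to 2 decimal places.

Not relevant to the conversion: insurance — on the buyer under both terms; not part of either seller's price.
From FOB to EXW, the seller no longer bears: inland to port, export clearance, origin terminal.
EXW price = 55522.48 − 1378.73 − 447.34 − 105.64 = 53590.77

EXW price: GBP 53590.77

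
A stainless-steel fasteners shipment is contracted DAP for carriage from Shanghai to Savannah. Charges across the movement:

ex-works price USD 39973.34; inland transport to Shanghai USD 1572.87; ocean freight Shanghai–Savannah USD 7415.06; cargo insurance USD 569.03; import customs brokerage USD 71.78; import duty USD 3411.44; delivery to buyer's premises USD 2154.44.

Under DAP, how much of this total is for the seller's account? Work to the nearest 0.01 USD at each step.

DAP: the seller bears all costs to the named destination except import duty and clearance.
Seller's account: goods 39973.34 + inland to port 1572.87 + freight 7415.06 + insurance 569.03 + delivery 2154.44 = 51684.74
Buyer's account: brokerage 71.78 + duty 3411.44 = 3483.22

Seller's account: USD 51684.74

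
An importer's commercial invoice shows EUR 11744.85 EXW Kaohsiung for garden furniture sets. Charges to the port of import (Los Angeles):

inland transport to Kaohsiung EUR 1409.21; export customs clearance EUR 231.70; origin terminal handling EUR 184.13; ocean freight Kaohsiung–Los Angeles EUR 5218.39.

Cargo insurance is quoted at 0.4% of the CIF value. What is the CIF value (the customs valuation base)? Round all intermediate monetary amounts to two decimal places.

Let C be the CIF value. C = EXW price + pre-shipment costs + freight + 0.4% × C
C − 0.4% × C = 11744.85 + 1409.21 + 231.70 + 184.13 + 5218.39
0.996 × C = 18788.28
C = 18788.28 / 0.996 = 18863.73
Insurance premium = 0.4% × 18863.73 = 75.45

CIF value: EUR 18863.73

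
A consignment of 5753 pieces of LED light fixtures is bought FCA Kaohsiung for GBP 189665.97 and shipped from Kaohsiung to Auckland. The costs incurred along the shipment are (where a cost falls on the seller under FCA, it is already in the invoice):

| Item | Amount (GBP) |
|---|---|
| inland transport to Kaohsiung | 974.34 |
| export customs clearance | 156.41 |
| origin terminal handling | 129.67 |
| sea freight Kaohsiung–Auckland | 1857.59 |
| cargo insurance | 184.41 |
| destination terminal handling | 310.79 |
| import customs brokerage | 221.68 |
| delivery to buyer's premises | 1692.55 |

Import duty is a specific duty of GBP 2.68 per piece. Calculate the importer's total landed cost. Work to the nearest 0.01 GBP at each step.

FCA: the seller delivers export-cleared goods to the carrier; the buyer bears costs from that point.
Already in the invoice (seller's account under FCA): inland to port, export clearance — exclude.
CIF value = FCA price + origin terminal + freight + insurance = 189665.97 + 129.67 + 1857.59 + 184.41 = 191837.64
Import duty = 5753 × 2.68 = 15418.04
Buyer bears: origin terminal 129.67 + freight 1857.59 + insurance 184.41 + destination terminal 310.79 + brokerage 221.68 + delivery 1692.55 + duty 15418.04 = 19814.73
Landed cost = invoice 189665.97 + 19814.73 = 209480.70

Total landed cost: GBP 209480.70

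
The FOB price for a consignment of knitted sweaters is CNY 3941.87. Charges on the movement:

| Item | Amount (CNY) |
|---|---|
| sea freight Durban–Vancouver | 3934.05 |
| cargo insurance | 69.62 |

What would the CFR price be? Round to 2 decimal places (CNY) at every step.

CFR price: CNY 7875.92

Not relevant to the conversion: insurance — on the buyer under both terms; not part of either seller's price.
From FOB to CFR, the seller additionally bears: freight.
CFR price = 3941.87 + 3934.05 = 7875.92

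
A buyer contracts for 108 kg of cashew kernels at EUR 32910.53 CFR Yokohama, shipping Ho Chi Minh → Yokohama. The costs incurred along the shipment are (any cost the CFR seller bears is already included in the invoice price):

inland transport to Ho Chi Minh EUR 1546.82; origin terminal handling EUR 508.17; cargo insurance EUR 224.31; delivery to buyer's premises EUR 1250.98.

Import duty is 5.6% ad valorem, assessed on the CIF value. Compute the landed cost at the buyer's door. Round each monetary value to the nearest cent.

Total landed cost: EUR 36241.37

CFR: the seller pays costs through ocean freight to the destination port, but not insurance.
Already in the invoice (seller's account under CFR): inland to port, origin terminal — exclude.
CIF value = CFR price + insurance = 32910.53 + 224.31 = 33134.84
Import duty = 33134.84 × 5.6% = 1855.55
Buyer bears: insurance 224.31 + delivery 1250.98 + duty 1855.55 = 3330.84
Landed cost = invoice 32910.53 + 3330.84 = 36241.37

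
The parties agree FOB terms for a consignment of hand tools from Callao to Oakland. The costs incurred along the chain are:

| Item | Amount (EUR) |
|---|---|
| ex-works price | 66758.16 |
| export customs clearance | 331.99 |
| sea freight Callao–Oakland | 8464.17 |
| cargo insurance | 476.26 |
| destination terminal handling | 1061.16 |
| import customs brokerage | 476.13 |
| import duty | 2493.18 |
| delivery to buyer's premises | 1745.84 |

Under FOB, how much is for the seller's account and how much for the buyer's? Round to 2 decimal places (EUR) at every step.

Seller: EUR 67090.15; buyer: EUR 14716.74

FOB: the seller bears costs until goods are on board at the origin port; the buyer bears freight, insurance and all costs thereafter.
Seller's account: goods 66758.16 + export clearance 331.99 = 67090.15
Buyer's account: freight 8464.17 + insurance 476.26 + destination terminal 1061.16 + brokerage 476.13 + duty 2493.18 + delivery 1745.84 = 14716.74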